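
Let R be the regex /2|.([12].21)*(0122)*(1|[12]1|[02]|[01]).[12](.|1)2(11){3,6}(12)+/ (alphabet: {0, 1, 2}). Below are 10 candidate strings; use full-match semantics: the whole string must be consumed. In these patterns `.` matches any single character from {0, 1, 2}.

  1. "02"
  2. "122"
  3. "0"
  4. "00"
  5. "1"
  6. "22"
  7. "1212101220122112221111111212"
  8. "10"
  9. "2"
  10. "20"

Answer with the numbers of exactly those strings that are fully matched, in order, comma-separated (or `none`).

1 → no match
2 → no match
3 → no match
4 → no match
5 → no match
6 → no match
7 → match
8 → no match
9 → match
10 → no match

7, 9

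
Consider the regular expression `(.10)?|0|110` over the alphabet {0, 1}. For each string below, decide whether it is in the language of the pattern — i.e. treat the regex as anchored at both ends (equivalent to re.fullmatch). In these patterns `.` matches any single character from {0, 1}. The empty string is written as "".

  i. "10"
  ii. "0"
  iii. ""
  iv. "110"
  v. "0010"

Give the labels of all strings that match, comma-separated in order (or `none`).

i → no match
ii → match
iii → match
iv → match
v → no match

ii, iii, iv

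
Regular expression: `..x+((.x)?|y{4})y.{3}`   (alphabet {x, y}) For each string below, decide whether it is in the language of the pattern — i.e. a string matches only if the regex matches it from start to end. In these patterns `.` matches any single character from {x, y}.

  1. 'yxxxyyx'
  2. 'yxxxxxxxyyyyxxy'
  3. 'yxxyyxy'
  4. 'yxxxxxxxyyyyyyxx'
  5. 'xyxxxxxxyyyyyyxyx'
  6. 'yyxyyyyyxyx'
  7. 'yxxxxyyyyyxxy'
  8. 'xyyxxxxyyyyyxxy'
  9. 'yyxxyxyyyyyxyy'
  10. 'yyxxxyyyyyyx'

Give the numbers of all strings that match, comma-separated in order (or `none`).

3, 4, 6, 7

1 → no match
2 → no match
3 → match
4 → match
5 → no match
6 → match
7 → match
8 → no match
9 → no match
10 → no match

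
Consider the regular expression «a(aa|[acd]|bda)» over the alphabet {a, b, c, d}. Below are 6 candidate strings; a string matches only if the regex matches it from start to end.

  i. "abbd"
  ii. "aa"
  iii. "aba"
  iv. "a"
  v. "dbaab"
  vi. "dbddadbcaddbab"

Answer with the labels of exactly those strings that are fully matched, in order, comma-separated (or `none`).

ii

i → no match
ii → match
iii → no match
iv → no match
v → no match — must start with "a"
vi → no match — must start with "a"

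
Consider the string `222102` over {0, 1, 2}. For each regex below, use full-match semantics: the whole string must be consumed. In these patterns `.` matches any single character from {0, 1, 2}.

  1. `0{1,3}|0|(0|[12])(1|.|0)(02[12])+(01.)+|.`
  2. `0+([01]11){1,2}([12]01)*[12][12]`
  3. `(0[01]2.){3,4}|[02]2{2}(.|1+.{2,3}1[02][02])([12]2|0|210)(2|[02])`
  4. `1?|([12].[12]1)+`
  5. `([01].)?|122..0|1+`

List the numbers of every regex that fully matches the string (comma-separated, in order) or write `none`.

3

1 → no match
2 → no match — must start with `0`
3 → match
4 → no match
5 → no match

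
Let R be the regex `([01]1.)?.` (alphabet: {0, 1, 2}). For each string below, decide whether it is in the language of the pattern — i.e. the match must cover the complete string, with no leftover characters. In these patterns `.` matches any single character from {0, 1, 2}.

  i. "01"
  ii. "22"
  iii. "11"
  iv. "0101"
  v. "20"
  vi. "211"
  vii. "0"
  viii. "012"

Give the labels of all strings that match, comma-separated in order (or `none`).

iv, vii

i. "01" → no match
ii. "22" → no match
iii. "11" → no match
iv. "0101" → match
v. "20" → no match
vi. "211" → no match
vii. "0" → match
viii. "012" → no match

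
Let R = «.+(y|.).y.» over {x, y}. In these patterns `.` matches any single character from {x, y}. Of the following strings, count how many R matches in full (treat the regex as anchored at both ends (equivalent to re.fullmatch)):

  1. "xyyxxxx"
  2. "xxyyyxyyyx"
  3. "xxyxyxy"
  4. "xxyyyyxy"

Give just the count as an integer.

1 → no match
2 → match
3 → no match
4 → no match
Total matched: 1

1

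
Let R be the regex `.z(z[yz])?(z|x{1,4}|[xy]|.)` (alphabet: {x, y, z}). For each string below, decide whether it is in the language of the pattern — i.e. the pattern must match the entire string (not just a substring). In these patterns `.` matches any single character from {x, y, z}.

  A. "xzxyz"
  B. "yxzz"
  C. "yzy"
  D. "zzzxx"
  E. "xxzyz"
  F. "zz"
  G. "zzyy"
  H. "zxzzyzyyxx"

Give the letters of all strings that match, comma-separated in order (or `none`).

C

A → no match
B → no match
C → match
D → no match
E → no match
F → no match
G → no match
H → no match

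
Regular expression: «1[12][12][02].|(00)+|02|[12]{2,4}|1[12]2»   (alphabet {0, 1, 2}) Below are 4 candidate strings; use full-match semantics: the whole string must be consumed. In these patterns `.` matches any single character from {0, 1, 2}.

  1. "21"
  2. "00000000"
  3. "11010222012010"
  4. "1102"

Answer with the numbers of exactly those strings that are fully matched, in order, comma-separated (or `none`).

1 → match
2 → match
3 → no match
4 → no match

1, 2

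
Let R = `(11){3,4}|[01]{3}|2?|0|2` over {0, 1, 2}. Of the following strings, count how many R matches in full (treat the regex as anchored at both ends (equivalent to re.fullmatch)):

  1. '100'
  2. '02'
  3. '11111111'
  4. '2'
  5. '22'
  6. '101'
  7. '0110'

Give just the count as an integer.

4

1 → match
2 → no match
3 → match
4 → match
5 → no match
6 → match
7 → no match
Total matched: 4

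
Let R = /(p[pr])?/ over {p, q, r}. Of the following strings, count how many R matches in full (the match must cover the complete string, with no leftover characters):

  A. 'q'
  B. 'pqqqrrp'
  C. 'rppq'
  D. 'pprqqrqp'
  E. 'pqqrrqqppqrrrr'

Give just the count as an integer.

0

A → no match
B → no match
C → no match
D → no match
E → no match
Total matched: 0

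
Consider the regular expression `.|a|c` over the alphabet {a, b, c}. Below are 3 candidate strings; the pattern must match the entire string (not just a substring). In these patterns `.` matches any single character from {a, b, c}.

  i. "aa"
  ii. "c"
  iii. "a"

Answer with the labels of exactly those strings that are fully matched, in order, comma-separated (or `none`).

ii, iii

i → no match
ii → match
iii → match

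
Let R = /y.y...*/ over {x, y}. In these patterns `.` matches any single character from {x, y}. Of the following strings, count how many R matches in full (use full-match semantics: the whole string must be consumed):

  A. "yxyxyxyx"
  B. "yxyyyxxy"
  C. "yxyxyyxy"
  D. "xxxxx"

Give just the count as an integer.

3

A → match
B → match
C → match
D → no match — must start with "y"
Total matched: 3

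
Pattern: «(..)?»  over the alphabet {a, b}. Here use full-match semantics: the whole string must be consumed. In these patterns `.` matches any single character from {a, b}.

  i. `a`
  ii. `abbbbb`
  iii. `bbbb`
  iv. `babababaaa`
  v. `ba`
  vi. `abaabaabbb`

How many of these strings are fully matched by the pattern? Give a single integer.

i → no match
ii → no match
iii → no match
iv → no match
v → match
vi → no match
Total matched: 1

1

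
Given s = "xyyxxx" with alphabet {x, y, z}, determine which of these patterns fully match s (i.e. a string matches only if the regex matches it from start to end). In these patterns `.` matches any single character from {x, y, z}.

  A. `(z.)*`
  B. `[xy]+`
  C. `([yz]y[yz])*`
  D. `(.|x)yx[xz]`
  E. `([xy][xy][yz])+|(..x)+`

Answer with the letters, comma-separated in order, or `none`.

B

A → no match
B → match
C → no match
D → no match
E → no match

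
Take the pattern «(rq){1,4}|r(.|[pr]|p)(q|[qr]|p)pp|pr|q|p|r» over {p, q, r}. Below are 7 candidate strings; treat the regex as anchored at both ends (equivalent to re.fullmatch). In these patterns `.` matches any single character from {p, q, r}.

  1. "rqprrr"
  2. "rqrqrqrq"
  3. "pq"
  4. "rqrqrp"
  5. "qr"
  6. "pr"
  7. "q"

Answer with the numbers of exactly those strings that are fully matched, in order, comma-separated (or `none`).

2, 6, 7

1 → no match
2 → match
3 → no match
4 → no match
5 → no match
6 → match
7 → match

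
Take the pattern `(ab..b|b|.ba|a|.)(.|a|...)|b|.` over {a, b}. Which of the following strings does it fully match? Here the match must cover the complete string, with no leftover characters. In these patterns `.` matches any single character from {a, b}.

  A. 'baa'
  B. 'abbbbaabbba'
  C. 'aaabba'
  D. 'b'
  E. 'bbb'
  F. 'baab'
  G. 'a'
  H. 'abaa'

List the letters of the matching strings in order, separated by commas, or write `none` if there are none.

D, F, G, H

A. 'baa' → no match
B. 'abbbbaabbba' → no match
C. 'aaabba' → no match
D. 'b' → match
E. 'bbb' → no match
F. 'baab' → match
G. 'a' → match
H. 'abaa' → match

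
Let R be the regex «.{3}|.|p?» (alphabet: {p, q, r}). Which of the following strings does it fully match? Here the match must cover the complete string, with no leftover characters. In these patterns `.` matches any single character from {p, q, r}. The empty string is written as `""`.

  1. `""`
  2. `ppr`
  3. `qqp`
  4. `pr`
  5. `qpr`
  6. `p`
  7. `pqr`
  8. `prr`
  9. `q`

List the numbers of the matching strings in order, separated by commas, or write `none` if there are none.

1. `""` → match
2. `ppr` → match
3. `qqp` → match
4. `pr` → no match
5. `qpr` → match
6. `p` → match
7. `pqr` → match
8. `prr` → match
9. `q` → match

1, 2, 3, 5, 6, 7, 8, 9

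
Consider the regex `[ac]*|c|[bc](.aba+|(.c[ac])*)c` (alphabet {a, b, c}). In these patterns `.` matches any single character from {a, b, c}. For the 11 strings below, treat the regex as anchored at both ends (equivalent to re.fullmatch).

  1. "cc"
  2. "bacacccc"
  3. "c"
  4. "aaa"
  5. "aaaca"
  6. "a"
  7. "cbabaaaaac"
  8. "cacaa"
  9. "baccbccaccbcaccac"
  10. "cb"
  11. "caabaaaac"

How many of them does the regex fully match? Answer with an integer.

1. "cc" → match
2. "bacacccc" → match
3. "c" → match
4. "aaa" → match
5. "aaaca" → match
6. "a" → match
7. "cbabaaaaac" → match
8. "cacaa" → match
9 → match
10. "cb" → no match
11. "caabaaaac" → match
Total matched: 10

10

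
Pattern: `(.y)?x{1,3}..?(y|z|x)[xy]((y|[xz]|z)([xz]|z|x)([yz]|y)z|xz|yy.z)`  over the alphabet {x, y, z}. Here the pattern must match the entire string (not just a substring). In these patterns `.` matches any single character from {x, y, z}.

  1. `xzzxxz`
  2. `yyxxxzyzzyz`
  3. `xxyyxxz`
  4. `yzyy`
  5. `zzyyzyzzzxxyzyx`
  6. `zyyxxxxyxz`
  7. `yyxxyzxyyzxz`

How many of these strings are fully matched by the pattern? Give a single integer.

1. `xzzxxz` → match
2. `yyxxxzyzzyz` → match
3. `xxyyxxz` → match
4. `yzyy` → no match
5 → no match
6. `zyyxxxxyxz` → no match
7. `yyxxyzxyyzxz` → no match
Total matched: 3

3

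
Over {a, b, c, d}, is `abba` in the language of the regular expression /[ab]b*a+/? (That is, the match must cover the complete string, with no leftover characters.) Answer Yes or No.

Yes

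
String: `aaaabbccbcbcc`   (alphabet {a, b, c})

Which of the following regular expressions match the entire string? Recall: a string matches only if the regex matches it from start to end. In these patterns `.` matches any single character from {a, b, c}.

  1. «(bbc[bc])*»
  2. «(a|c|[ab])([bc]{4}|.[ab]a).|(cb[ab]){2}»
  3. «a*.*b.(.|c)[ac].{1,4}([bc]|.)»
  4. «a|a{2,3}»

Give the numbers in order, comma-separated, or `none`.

1 → no match
2 → no match
3 → match
4 → no match — must end with `a`

3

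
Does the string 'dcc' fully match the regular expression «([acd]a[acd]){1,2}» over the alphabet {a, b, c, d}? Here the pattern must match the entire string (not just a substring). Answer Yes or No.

No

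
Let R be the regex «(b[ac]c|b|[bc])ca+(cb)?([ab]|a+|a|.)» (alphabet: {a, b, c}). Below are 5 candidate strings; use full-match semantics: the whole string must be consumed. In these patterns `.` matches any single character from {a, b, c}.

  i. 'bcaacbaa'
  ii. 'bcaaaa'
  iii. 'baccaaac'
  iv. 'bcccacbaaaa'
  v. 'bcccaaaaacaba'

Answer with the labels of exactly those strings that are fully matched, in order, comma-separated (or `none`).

i, ii, iii, iv

i → match
ii → match
iii → match
iv → match
v → no match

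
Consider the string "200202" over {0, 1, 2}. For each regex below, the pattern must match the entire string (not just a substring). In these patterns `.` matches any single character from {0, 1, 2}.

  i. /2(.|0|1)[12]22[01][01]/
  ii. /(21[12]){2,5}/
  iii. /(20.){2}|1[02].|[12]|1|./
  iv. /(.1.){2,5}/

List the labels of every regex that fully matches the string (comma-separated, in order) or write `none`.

i → no match
ii → no match — must start with "21"
iii → match
iv → no match

iii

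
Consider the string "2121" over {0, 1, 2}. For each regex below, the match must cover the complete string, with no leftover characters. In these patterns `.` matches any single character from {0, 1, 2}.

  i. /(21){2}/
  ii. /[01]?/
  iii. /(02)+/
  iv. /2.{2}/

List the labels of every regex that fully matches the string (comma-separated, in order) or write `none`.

i → match
ii → no match
iii → no match — must start with "02"
iv → no match

i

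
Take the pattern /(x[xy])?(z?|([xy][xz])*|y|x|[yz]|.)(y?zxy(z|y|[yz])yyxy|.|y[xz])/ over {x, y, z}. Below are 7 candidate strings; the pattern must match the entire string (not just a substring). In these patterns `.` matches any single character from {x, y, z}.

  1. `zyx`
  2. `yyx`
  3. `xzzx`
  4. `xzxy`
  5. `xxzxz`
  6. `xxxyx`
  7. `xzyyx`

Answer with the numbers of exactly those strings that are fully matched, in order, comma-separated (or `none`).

1 → match
2 → match
3 → no match
4 → no match
5 → no match
6 → match
7 → no match

1, 2, 6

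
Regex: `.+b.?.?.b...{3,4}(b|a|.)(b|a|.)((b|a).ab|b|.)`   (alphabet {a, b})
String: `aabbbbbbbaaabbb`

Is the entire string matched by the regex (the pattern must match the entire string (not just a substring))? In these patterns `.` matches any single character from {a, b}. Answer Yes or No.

Yes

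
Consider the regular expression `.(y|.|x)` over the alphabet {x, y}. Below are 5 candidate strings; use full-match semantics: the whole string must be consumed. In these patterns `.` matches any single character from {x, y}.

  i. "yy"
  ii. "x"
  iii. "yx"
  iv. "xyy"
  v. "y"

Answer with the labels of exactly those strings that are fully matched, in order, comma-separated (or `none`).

i, iii

i → match
ii → no match
iii → match
iv → no match
v → no match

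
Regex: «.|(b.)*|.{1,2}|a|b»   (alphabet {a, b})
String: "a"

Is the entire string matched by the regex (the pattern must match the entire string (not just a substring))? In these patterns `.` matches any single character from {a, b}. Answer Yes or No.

Yes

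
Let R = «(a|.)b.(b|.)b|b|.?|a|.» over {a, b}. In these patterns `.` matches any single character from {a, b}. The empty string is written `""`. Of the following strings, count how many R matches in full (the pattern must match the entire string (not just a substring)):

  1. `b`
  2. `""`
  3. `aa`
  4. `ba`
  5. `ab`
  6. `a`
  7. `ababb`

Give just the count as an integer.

4

1. `b` → match
2. `""` → match
3. `aa` → no match
4. `ba` → no match
5. `ab` → no match
6. `a` → match
7. `ababb` → match
Total matched: 4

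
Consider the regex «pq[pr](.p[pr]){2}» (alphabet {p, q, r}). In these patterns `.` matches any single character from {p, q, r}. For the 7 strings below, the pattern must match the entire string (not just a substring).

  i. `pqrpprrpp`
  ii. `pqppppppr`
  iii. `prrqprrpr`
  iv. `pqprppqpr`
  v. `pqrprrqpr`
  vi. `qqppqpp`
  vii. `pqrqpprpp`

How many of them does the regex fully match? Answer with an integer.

4

i → match
ii → match
iii → no match — must start with `pq`
iv → match
v → no match
vi → no match — must start with `pq`
vii → match
Total matched: 4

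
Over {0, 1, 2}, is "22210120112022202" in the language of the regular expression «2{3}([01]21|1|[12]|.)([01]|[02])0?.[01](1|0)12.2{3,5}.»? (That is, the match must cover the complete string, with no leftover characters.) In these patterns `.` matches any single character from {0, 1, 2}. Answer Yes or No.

No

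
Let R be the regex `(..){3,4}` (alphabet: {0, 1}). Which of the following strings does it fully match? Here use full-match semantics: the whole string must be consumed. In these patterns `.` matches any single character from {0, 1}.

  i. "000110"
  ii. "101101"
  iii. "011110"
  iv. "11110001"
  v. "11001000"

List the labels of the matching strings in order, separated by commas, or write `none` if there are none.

i, ii, iii, iv, v

i → match
ii → match
iii → match
iv → match
v → match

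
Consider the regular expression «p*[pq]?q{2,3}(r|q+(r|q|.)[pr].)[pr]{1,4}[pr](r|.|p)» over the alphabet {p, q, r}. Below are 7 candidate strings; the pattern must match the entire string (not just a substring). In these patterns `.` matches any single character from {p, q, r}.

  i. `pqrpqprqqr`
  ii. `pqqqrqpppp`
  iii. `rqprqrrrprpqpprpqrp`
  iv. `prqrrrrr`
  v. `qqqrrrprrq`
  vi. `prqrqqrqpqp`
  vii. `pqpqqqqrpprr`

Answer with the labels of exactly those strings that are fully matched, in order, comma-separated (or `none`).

v

i → no match
ii → no match
iii → no match
iv → no match
v → match
vi → no match
vii → no match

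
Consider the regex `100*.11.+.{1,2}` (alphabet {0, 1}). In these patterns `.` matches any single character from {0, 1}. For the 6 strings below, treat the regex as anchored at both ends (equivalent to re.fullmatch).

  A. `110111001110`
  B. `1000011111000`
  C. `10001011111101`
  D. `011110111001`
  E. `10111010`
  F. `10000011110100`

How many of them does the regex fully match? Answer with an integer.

3

A. `110111001110` → no match — must start with `10`
B → match
C → no match
D. `011110111001` → no match — must start with `10`
E. `10111010` → match
F → match
Total matched: 3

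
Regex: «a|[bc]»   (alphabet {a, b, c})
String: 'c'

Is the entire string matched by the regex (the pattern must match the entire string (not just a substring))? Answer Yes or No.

Yes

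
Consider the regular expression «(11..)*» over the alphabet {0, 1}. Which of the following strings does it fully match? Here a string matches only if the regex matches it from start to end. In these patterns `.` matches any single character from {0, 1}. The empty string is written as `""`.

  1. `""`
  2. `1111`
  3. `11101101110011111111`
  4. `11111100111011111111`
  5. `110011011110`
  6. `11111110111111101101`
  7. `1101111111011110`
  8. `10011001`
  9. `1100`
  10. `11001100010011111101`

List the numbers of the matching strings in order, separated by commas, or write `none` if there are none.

1, 2, 3, 4, 5, 6, 7, 9

1 → match
2 → match
3 → match
4 → match
5 → match
6 → match
7 → match
8 → no match
9 → match
10 → no match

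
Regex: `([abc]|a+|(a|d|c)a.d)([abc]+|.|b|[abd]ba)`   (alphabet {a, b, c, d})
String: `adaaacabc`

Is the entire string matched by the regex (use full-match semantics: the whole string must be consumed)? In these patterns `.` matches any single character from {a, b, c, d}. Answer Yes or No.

No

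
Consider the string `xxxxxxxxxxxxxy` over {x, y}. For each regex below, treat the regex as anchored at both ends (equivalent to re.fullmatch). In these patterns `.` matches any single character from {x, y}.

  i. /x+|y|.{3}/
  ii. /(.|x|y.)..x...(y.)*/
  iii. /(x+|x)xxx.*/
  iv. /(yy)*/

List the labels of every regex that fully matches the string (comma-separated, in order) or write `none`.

i → no match
ii → no match
iii → match
iv → no match

iii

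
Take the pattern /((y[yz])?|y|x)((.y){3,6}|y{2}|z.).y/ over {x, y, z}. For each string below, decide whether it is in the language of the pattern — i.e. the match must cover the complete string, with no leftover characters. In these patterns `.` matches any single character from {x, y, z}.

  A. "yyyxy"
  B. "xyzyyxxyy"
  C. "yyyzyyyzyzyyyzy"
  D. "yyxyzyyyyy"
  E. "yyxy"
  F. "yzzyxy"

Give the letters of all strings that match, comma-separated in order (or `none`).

A, C, D, E, F

A → match
B → no match
C → match
D → match
E → match
F → match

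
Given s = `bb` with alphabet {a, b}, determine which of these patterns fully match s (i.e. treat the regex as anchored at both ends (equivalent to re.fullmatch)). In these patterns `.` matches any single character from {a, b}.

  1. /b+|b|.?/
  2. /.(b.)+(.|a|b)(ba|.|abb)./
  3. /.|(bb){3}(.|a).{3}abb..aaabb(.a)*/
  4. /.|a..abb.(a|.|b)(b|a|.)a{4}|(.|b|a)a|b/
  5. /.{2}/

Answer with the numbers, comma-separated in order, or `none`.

1, 5

1 → match
2 → no match
3 → no match
4 → no match
5 → match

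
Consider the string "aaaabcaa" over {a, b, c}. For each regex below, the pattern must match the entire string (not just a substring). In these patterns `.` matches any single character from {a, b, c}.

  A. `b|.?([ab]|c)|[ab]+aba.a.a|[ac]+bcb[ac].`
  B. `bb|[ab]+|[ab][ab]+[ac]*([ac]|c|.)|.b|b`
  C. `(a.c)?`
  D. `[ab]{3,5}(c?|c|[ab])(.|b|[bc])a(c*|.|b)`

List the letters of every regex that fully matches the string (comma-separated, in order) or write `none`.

A → no match
B → match
C → no match
D → match

B, D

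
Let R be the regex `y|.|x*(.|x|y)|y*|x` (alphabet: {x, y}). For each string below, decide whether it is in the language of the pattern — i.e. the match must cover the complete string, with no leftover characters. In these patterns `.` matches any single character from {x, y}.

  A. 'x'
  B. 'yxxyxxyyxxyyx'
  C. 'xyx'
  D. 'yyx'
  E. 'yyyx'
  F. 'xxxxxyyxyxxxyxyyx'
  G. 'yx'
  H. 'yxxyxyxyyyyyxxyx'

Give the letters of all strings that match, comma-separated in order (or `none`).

A

A → match
B → no match
C → no match
D → no match
E → no match
F → no match
G → no match
H → no match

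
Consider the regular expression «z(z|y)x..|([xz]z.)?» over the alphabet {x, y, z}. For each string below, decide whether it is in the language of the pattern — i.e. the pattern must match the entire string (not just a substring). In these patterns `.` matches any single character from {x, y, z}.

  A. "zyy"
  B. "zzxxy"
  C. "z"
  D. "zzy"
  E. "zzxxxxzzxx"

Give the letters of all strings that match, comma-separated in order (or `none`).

B, D

A → no match
B → match
C → no match
D → match
E → no match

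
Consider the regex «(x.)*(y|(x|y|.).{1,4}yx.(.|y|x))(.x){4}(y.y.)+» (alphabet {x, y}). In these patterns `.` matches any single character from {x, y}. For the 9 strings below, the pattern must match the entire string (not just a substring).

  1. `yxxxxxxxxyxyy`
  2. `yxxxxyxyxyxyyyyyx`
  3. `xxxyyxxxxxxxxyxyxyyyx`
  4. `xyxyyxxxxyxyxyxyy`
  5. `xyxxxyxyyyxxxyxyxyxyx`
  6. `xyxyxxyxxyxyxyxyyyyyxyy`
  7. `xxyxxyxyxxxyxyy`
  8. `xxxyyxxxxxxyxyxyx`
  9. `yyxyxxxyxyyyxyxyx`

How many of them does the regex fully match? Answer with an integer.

1 → match
2 → match
3 → match
4 → match
5 → match
6 → match
7 → match
8 → match
9 → match
Total matched: 9

9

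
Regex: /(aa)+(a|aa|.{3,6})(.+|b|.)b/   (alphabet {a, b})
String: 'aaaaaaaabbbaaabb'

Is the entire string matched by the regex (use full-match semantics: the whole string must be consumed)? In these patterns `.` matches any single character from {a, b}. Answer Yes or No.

Yes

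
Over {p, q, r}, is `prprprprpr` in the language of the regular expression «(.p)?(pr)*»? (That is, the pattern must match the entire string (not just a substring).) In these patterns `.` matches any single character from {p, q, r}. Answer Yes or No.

Yes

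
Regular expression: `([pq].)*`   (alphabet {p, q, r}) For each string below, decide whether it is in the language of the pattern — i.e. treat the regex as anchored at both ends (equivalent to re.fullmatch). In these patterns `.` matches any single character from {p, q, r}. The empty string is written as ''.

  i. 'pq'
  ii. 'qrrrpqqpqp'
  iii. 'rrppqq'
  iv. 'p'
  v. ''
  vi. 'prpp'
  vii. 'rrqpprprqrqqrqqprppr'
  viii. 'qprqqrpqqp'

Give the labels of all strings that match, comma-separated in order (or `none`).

i, v, vi

i → match
ii → no match
iii → no match
iv → no match
v → match
vi → match
vii → no match
viii → no match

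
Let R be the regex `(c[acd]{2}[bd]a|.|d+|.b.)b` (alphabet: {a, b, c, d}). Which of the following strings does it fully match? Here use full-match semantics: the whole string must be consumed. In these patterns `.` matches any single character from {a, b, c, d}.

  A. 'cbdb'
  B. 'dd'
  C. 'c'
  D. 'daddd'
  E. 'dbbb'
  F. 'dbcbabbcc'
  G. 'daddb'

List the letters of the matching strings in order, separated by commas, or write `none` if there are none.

A → match
B → no match — must end with 'b'
C → no match — must end with 'b'
D → no match — must end with 'b'
E → match
F → no match — must end with 'b'
G → no match

A, E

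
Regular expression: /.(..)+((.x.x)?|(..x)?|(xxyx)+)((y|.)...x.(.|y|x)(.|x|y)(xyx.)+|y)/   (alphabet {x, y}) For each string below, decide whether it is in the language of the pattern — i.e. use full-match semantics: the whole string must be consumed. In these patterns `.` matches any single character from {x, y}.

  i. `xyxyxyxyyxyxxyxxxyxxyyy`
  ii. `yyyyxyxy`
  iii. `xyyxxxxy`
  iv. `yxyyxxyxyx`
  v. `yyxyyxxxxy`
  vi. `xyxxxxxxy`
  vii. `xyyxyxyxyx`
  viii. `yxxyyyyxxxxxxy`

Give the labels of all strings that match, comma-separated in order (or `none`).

ii, iii, v, vi, viii

i → no match
ii → match
iii → match
iv → no match
v → match
vi → match
vii → no match
viii → match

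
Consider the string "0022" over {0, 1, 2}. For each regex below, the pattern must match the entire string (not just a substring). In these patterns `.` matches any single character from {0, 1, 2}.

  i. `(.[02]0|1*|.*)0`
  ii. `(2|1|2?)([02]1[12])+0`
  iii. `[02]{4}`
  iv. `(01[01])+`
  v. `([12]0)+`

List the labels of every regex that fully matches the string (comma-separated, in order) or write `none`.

iii

i → no match — must end with "0"
ii → no match — must end with "0"
iii → match
iv → no match — must start with "01"
v → no match — must end with "0"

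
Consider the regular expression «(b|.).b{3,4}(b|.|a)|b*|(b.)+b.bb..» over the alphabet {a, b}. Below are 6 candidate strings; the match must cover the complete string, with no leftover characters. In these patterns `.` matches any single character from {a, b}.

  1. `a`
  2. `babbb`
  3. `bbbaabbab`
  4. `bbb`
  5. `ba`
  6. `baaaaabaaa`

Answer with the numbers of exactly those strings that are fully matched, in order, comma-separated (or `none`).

1 → no match
2 → no match
3 → no match
4 → match
5 → no match
6 → no match

4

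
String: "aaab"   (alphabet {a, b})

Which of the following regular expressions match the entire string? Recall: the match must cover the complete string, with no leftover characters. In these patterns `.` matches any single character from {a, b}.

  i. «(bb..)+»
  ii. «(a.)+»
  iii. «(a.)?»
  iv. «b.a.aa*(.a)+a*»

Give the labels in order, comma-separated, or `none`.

i → no match — must start with "bb"
ii → match
iii → no match
iv → no match — must start with "b"

ii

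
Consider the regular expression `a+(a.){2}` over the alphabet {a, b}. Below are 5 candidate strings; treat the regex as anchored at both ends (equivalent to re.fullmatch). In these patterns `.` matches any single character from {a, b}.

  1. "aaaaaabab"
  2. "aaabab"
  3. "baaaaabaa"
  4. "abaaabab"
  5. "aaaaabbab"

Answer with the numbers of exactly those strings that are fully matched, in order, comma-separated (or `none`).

1. "aaaaaabab" → match
2. "aaabab" → match
3. "baaaaabaa" → no match — must start with "a"
4. "abaaabab" → no match
5. "aaaaabbab" → no match

1, 2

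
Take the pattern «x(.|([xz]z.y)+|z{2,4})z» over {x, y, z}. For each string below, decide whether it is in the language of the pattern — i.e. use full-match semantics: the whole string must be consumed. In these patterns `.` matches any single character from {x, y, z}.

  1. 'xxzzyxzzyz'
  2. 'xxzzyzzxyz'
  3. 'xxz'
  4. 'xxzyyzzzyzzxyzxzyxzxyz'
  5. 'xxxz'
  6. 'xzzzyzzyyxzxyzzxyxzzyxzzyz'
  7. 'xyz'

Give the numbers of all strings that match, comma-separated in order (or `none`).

1 → match
2 → match
3 → match
4 → no match
5 → no match
6 → match
7 → match

1, 2, 3, 6, 7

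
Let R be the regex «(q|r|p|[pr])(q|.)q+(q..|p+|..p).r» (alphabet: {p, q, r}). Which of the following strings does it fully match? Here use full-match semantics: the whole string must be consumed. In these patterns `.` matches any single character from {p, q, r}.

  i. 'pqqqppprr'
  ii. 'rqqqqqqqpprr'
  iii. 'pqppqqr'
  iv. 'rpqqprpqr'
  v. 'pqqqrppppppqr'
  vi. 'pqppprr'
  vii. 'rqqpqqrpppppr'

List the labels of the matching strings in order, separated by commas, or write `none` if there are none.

i, ii, iv

i → match
ii → match
iii → no match
iv → match
v → no match
vi → no match
vii → no match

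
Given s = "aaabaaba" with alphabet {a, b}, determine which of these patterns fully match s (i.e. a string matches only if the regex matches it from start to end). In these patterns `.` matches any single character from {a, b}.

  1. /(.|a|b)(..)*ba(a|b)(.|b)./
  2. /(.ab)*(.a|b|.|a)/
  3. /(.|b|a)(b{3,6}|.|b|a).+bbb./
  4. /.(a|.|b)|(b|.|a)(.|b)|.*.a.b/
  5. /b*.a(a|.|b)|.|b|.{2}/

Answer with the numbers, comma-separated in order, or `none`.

1 → match
2 → no match
3 → no match
4 → no match
5 → no match

1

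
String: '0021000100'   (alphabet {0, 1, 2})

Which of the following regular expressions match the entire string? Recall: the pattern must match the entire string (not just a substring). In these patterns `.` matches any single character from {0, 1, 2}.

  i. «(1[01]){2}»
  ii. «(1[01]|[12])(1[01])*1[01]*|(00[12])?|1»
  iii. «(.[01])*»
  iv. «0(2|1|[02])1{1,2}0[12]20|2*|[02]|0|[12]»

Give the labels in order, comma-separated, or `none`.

i → no match — must start with '1'
ii → no match
iii → match
iv → no match

iii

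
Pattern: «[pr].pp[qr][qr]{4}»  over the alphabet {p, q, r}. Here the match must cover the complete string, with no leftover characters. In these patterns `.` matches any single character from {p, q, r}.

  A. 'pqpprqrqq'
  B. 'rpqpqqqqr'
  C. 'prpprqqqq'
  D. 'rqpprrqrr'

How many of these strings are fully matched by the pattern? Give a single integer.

3

A → match
B → no match
C → match
D → match
Total matched: 3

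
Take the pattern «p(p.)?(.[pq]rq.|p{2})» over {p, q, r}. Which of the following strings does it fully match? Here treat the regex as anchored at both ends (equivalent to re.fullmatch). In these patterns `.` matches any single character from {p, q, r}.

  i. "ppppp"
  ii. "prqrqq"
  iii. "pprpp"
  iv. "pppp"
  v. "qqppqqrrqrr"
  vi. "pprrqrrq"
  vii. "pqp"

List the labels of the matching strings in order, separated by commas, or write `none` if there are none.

i → match
ii → match
iii → match
iv → no match
v → no match — must start with "p"
vi → no match
vii → no match

i, ii, iii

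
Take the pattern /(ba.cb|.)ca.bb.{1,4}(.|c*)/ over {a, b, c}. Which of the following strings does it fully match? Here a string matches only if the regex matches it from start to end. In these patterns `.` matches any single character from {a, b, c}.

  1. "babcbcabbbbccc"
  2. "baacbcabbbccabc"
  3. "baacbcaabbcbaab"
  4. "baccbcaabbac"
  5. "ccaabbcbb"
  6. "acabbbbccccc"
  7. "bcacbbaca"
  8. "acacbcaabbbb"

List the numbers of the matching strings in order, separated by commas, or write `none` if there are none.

1 → match
2 → match
3 → match
4. "baccbcaabbac" → match
5. "ccaabbcbb" → match
6. "acabbbbccccc" → match
7. "bcacbbaca" → match
8. "acacbcaabbbb" → no match

1, 2, 3, 4, 5, 6, 7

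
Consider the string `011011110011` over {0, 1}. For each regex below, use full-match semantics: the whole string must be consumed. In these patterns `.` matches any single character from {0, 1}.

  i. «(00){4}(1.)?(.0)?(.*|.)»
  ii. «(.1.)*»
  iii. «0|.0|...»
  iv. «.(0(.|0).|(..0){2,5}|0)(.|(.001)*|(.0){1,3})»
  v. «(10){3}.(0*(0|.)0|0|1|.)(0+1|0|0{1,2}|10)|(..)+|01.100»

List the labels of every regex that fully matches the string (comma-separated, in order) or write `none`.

ii, v

i → no match — must start with `00`
ii → match
iii → no match
iv → no match
v → match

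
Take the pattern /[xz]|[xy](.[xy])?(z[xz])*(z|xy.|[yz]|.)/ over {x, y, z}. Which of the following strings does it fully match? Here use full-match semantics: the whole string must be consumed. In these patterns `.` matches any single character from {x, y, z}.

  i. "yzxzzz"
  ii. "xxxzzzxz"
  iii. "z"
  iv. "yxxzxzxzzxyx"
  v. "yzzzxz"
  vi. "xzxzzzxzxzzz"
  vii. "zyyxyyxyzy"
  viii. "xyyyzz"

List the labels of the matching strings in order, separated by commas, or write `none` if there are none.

i → match
ii → match
iii → match
iv → match
v → match
vi → match
vii → no match
viii → no match

i, ii, iii, iv, v, vi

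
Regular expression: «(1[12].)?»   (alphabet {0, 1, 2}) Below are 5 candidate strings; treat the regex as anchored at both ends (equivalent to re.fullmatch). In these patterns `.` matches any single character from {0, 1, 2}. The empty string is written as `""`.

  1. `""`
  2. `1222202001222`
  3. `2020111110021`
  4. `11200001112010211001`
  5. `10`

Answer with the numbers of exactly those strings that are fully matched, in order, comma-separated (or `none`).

1

1. `""` → match
2 → no match
3 → no match
4 → no match
5. `10` → no match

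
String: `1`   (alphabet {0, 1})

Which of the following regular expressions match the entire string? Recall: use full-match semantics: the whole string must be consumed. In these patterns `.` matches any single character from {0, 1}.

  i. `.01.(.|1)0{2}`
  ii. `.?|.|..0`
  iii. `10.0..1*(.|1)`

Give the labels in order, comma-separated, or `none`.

i → no match — must end with `0`
ii → match
iii → no match — must start with `10`

ii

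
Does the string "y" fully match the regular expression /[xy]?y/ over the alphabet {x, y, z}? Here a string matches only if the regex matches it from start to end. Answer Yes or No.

Yes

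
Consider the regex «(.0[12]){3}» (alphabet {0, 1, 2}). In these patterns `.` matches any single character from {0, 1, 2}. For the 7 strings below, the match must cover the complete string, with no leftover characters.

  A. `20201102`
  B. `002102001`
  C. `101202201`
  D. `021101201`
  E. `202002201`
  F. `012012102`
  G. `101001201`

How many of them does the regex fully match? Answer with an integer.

4

A → no match
B → match
C → match
D → no match
E → match
F → no match
G → match
Total matched: 4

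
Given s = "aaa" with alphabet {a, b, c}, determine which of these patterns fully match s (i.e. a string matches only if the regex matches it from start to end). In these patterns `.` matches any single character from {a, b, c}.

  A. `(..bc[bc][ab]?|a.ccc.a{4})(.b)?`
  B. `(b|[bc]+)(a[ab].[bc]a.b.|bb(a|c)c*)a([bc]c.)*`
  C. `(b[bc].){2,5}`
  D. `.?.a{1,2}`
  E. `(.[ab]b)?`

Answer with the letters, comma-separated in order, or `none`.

D

A → no match
B → no match
C → no match — must start with "b"
D → match
E → no match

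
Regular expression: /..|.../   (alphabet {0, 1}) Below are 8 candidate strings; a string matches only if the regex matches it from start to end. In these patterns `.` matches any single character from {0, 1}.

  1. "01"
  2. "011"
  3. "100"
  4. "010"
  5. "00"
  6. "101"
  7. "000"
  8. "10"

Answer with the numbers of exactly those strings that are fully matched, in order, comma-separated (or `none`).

1, 2, 3, 4, 5, 6, 7, 8

1 → match
2 → match
3 → match
4 → match
5 → match
6 → match
7 → match
8 → match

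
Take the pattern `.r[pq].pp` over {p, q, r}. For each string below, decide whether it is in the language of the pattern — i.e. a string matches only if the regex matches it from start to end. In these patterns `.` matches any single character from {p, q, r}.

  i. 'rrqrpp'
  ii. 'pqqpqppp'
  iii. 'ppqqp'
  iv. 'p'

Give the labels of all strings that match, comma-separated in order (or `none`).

i → match
ii → no match
iii → no match — must end with 'pp'
iv → no match — must end with 'pp'

i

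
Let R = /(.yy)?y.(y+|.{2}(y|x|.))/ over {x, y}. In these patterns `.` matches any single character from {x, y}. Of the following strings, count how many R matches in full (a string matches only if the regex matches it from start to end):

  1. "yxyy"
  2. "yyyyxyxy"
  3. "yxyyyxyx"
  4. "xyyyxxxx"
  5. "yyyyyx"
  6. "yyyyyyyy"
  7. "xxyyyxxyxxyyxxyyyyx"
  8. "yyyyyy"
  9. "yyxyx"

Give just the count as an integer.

1 → match
2 → match
3 → no match
4 → match
5 → no match
6 → match
7 → no match
8 → match
9 → match
Total matched: 6

6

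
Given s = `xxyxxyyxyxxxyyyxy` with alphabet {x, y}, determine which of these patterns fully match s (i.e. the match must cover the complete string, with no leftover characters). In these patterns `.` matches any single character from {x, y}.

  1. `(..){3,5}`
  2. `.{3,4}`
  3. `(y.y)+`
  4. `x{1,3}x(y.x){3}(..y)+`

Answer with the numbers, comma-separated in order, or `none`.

4

1 → no match
2 → no match
3 → no match — must start with `y`
4 → match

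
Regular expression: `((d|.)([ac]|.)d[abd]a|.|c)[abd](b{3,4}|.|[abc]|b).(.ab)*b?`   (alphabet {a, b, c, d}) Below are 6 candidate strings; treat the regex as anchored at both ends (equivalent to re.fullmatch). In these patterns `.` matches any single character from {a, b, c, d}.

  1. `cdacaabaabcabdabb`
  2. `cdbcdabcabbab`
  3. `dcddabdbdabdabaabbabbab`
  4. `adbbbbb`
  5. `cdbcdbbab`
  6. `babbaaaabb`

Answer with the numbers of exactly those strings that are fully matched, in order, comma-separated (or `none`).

1 → match
2 → match
3 → match
4 → match
5 → no match
6 → no match

1, 2, 3, 4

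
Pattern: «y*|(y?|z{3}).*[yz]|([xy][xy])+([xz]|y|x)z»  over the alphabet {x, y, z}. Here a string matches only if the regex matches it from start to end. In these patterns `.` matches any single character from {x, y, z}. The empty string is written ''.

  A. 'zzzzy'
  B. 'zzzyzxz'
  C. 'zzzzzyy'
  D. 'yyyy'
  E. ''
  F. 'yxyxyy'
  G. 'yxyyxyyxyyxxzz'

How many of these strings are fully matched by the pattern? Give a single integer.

A. 'zzzzy' → match
B. 'zzzyzxz' → match
C. 'zzzzzyy' → match
D. 'yyyy' → match
E. '' → match
F. 'yxyxyy' → match
G → match
Total matched: 7

7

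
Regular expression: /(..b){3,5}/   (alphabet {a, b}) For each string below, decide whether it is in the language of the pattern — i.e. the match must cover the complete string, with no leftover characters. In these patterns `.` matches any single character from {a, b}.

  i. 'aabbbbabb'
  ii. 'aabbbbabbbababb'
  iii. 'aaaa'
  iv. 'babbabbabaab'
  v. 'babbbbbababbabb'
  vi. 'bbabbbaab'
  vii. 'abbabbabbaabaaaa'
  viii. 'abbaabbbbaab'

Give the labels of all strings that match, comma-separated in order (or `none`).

i, ii, iv, v, viii

i. 'aabbbbabb' → match
ii → match
iii. 'aaaa' → no match — must end with 'b'
iv. 'babbabbabaab' → match
v → match
vi. 'bbabbbaab' → no match
vii → no match — must end with 'b'
viii. 'abbaabbbbaab' → match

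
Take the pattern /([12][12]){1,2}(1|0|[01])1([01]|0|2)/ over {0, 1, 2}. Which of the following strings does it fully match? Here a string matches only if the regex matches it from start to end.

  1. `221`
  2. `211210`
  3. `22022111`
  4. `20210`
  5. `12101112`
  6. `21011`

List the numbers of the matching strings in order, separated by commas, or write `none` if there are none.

6

1 → no match
2 → no match
3 → no match
4 → no match
5 → no match
6 → match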